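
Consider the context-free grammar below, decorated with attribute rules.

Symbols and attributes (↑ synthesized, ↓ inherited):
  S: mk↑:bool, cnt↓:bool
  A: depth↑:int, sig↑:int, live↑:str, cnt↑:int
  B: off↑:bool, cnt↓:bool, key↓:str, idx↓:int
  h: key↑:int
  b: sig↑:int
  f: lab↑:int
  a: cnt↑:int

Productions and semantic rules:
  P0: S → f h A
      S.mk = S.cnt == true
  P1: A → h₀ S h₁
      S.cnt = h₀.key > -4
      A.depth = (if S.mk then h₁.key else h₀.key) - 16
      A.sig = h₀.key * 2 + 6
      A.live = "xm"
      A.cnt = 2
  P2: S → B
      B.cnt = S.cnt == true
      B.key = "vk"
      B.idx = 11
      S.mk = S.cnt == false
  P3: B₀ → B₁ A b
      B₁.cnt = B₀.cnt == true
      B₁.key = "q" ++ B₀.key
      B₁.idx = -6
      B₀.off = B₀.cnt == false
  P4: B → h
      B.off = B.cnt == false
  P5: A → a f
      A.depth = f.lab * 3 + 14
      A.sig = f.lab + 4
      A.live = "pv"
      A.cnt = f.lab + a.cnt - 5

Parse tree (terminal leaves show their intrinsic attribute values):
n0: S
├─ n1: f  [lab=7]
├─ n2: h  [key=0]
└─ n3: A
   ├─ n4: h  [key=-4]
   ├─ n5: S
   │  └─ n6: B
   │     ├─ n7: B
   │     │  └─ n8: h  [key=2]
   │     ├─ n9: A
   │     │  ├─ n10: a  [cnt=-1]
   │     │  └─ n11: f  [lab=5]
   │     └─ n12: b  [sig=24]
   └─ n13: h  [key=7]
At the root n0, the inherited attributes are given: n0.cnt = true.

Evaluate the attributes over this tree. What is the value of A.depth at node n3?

1. n0.cnt = true  [given at root]
2. n1.lab = 7  [terminal]
3. n2.key = 0  [terminal]
4. n4.key = -4  [terminal]
5. n5.cnt = false  [h₀.key > -4]
6. n6.cnt = false  [S.cnt == true]
7. n6.key = "vk"  ["vk"]
8. n6.idx = 11  [11]
9. n7.cnt = false  [B₀.cnt == true]
10. n7.key = "qvk"  ["q" ++ B₀.key]
11. n7.idx = -6  [-6]
12. n8.key = 2  [terminal]
13. n7.off = true  [B.cnt == false]
14. n10.cnt = -1  [terminal]
15. n11.lab = 5  [terminal]
16. n9.depth = 29  [f.lab * 3 + 14]
17. n9.sig = 9  [f.lab + 4]
18. n9.live = "pv"  ["pv"]
19. n9.cnt = -1  [f.lab + a.cnt - 5]
20. n12.sig = 24  [terminal]
21. n6.off = true  [B₀.cnt == false]
22. n5.mk = true  [S.cnt == false]
23. n13.key = 7  [terminal]
24. n3.depth = -9  [(if S.mk then h₁.key else h₀.key) - 16]
25. n3.sig = -2  [h₀.key * 2 + 6]
26. n3.live = "xm"  ["xm"]
27. n3.cnt = 2  [2]
28. n0.mk = true  [S.cnt == true]

-9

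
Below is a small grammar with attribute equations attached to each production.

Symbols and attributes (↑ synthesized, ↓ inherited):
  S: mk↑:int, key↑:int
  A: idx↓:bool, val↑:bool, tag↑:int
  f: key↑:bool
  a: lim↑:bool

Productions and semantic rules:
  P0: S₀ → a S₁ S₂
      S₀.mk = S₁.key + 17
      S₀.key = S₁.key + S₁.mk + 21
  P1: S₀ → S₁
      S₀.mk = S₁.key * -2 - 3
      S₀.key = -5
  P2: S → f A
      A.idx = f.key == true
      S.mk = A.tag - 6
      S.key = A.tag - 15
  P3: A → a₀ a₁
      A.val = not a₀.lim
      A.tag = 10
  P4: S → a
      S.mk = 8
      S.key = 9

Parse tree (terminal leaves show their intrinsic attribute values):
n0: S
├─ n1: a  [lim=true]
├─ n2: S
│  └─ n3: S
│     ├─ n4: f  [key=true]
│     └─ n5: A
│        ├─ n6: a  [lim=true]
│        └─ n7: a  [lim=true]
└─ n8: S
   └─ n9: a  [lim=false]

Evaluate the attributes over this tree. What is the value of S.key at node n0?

1. n1.lim = true  [terminal]
2. n4.key = true  [terminal]
3. n5.idx = true  [f.key == true]
4. n6.lim = true  [terminal]
5. n7.lim = true  [terminal]
6. n5.val = false  [not a₀.lim]
7. n5.tag = 10  [10]
8. n3.mk = 4  [A.tag - 6]
9. n3.key = -5  [A.tag - 15]
10. n2.mk = 7  [S₁.key * -2 - 3]
11. n2.key = -5  [-5]
12. n9.lim = false  [terminal]
13. n8.mk = 8  [8]
14. n8.key = 9  [9]
15. n0.mk = 12  [S₁.key + 17]
16. n0.key = 23  [S₁.key + S₁.mk + 21]

23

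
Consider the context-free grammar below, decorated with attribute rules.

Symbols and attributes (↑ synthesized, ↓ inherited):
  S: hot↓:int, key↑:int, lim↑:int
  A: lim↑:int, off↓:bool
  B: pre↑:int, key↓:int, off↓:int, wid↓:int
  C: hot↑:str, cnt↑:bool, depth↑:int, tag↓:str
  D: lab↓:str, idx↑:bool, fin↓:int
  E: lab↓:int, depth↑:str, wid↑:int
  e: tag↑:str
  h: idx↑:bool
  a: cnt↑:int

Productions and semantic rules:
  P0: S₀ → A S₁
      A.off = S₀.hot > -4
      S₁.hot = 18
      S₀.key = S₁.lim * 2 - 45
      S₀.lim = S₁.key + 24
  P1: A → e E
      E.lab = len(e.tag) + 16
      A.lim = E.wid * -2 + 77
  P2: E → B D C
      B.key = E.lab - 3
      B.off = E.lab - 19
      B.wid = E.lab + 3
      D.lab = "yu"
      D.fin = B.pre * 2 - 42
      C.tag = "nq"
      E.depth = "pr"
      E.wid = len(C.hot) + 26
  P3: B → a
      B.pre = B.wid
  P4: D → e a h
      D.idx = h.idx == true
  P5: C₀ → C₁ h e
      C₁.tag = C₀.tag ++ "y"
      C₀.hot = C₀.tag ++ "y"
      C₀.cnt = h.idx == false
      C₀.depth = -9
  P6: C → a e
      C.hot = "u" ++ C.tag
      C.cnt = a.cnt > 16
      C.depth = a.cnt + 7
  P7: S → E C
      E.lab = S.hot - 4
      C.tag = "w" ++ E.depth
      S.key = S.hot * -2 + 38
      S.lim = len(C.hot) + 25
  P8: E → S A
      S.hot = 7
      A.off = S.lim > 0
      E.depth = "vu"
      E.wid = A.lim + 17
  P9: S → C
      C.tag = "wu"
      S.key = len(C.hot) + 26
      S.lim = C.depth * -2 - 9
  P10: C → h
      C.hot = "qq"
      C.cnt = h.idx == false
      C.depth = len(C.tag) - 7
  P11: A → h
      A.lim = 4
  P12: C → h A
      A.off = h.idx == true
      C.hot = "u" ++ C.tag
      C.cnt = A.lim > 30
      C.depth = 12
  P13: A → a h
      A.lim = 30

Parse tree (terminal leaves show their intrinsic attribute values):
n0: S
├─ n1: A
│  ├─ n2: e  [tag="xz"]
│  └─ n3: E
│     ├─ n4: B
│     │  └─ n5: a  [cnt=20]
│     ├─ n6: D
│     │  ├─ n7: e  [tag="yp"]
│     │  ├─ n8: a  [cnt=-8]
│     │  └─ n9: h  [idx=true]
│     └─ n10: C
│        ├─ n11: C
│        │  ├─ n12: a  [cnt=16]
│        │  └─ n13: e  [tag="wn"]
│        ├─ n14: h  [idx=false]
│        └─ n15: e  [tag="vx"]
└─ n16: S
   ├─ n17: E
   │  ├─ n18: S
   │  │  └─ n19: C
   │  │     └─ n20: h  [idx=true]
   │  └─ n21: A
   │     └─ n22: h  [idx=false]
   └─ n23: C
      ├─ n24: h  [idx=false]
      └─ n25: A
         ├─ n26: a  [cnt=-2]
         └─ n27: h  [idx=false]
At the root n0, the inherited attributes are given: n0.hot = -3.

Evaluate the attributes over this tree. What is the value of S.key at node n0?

1. n0.hot = -3  [given at root]
2. n1.off = true  [S₀.hot > -4]
3. n2.tag = "xz"  [terminal]
4. n3.lab = 18  [len(e.tag) + 16]
5. n4.key = 15  [E.lab - 3]
6. n4.off = -1  [E.lab - 19]
7. n4.wid = 21  [E.lab + 3]
8. n5.cnt = 20  [terminal]
9. n4.pre = 21  [B.wid]
10. n6.lab = "yu"  ["yu"]
11. n6.fin = 0  [B.pre * 2 - 42]
12. n7.tag = "yp"  [terminal]
13. n8.cnt = -8  [terminal]
14. n9.idx = true  [terminal]
15. n6.idx = true  [h.idx == true]
16. n10.tag = "nq"  ["nq"]
17. n11.tag = "nqy"  [C₀.tag ++ "y"]
18. n12.cnt = 16  [terminal]
19. n13.tag = "wn"  [terminal]
20. n11.hot = "unqy"  ["u" ++ C.tag]
21. n11.cnt = false  [a.cnt > 16]
22. n11.depth = 23  [a.cnt + 7]
23. n14.idx = false  [terminal]
24. n15.tag = "vx"  [terminal]
25. n10.hot = "nqy"  [C₀.tag ++ "y"]
26. n10.cnt = true  [h.idx == false]
27. n10.depth = -9  [-9]
28. n3.depth = "pr"  ["pr"]
29. n3.wid = 29  [len(C.hot) + 26]
30. n1.lim = 19  [E.wid * -2 + 77]
31. n16.hot = 18  [18]
32. n17.lab = 14  [S.hot - 4]
33. n18.hot = 7  [7]
34. n19.tag = "wu"  ["wu"]
35. n20.idx = true  [terminal]
36. n19.hot = "qq"  ["qq"]
37. n19.cnt = false  [h.idx == false]
38. n19.depth = -5  [len(C.tag) - 7]
39. n18.key = 28  [len(C.hot) + 26]
40. n18.lim = 1  [C.depth * -2 - 9]
41. n21.off = true  [S.lim > 0]
42. n22.idx = false  [terminal]
43. n21.lim = 4  [4]
44. n17.depth = "vu"  ["vu"]
45. n17.wid = 21  [A.lim + 17]
46. n23.tag = "wvu"  ["w" ++ E.depth]
47. n24.idx = false  [terminal]
48. n25.off = false  [h.idx == true]
49. n26.cnt = -2  [terminal]
50. n27.idx = false  [terminal]
51. n25.lim = 30  [30]
52. n23.hot = "uwvu"  ["u" ++ C.tag]
53. n23.cnt = false  [A.lim > 30]
54. n23.depth = 12  [12]
55. n16.key = 2  [S.hot * -2 + 38]
56. n16.lim = 29  [len(C.hot) + 25]
57. n0.key = 13  [S₁.lim * 2 - 45]
58. n0.lim = 26  [S₁.key + 24]

13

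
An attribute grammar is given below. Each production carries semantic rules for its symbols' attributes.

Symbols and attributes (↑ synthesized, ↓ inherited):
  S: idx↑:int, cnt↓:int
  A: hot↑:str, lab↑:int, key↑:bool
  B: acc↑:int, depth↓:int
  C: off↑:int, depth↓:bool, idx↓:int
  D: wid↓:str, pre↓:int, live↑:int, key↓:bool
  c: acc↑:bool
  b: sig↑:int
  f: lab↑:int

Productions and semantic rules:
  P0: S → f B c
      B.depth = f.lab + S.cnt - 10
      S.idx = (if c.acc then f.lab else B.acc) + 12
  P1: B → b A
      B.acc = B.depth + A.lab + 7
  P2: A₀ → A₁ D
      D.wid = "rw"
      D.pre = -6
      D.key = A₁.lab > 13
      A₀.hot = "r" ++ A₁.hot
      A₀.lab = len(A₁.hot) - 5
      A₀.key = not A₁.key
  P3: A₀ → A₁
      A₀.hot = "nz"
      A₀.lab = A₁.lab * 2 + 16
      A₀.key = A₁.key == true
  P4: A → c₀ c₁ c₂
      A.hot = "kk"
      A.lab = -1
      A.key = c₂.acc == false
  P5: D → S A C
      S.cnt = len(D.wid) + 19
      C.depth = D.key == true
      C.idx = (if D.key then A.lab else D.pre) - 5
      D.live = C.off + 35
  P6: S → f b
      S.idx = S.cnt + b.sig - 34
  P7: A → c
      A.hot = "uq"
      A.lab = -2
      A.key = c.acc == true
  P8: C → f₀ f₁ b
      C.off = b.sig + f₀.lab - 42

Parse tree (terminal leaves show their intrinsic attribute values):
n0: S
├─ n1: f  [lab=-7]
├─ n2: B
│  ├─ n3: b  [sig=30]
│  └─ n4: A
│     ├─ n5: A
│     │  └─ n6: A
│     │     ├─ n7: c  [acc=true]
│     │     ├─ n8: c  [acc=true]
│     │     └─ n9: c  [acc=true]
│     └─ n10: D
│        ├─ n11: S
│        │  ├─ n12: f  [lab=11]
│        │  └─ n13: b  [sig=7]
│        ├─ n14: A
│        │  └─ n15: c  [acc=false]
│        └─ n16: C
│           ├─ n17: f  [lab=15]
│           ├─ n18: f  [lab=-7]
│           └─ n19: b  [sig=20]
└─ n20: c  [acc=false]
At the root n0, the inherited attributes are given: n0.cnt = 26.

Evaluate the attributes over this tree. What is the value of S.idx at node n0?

25

1. n0.cnt = 26  [given at root]
2. n1.lab = -7  [terminal]
3. n2.depth = 9  [f.lab + S.cnt - 10]
4. n3.sig = 30  [terminal]
5. n7.acc = true  [terminal]
6. n8.acc = true  [terminal]
7. n9.acc = true  [terminal]
8. n6.hot = "kk"  ["kk"]
9. n6.lab = -1  [-1]
10. n6.key = false  [c₂.acc == false]
11. n5.hot = "nz"  ["nz"]
12. n5.lab = 14  [A₁.lab * 2 + 16]
13. n5.key = false  [A₁.key == true]
14. n10.wid = "rw"  ["rw"]
15. n10.pre = -6  [-6]
16. n10.key = true  [A₁.lab > 13]
17. n11.cnt = 21  [len(D.wid) + 19]
18. n12.lab = 11  [terminal]
19. n13.sig = 7  [terminal]
20. n11.idx = -6  [S.cnt + b.sig - 34]
21. n15.acc = false  [terminal]
22. n14.hot = "uq"  ["uq"]
23. n14.lab = -2  [-2]
24. n14.key = false  [c.acc == true]
25. n16.depth = true  [D.key == true]
26. n16.idx = -7  [(if D.key then A.lab else D.pre) - 5]
27. n17.lab = 15  [terminal]
28. n18.lab = -7  [terminal]
29. n19.sig = 20  [terminal]
30. n16.off = -7  [b.sig + f₀.lab - 42]
31. n10.live = 28  [C.off + 35]
32. n4.hot = "rnz"  ["r" ++ A₁.hot]
33. n4.lab = -3  [len(A₁.hot) - 5]
34. n4.key = true  [not A₁.key]
35. n2.acc = 13  [B.depth + A.lab + 7]
36. n20.acc = false  [terminal]
37. n0.idx = 25  [(if c.acc then f.lab else B.acc) + 12]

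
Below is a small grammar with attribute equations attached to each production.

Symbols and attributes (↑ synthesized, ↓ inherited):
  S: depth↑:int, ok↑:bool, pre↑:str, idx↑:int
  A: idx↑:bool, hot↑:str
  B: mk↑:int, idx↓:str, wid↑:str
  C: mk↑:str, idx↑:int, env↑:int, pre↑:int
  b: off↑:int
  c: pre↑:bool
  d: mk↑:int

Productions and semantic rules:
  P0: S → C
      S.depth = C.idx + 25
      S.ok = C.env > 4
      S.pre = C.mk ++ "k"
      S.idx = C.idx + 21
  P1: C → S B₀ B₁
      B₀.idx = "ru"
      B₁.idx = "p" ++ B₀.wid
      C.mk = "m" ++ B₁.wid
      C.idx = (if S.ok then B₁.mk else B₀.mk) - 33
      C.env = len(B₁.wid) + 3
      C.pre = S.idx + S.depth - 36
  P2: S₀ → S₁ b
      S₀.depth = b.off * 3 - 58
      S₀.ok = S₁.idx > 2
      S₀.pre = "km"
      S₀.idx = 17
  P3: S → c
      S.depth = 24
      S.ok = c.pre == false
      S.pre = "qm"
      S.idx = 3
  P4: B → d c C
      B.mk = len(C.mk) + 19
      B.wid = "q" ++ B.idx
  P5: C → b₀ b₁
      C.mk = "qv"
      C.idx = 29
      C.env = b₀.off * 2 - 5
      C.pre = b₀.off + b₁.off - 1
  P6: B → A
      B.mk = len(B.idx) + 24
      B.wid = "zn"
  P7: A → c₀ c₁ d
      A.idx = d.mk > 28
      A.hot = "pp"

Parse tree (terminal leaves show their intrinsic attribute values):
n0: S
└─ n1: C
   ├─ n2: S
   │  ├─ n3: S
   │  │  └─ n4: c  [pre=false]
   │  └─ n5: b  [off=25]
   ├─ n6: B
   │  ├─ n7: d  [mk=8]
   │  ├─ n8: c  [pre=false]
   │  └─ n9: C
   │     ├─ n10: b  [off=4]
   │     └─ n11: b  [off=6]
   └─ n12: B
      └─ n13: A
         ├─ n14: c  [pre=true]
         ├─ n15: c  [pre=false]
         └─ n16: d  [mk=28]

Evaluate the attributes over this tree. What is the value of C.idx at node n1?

-5

1. n4.pre = false  [terminal]
2. n3.depth = 24  [24]
3. n3.ok = true  [c.pre == false]
4. n3.pre = "qm"  ["qm"]
5. n3.idx = 3  [3]
6. n5.off = 25  [terminal]
7. n2.depth = 17  [b.off * 3 - 58]
8. n2.ok = true  [S₁.idx > 2]
9. n2.pre = "km"  ["km"]
10. n2.idx = 17  [17]
11. n6.idx = "ru"  ["ru"]
12. n7.mk = 8  [terminal]
13. n8.pre = false  [terminal]
14. n10.off = 4  [terminal]
15. n11.off = 6  [terminal]
16. n9.mk = "qv"  ["qv"]
17. n9.idx = 29  [29]
18. n9.env = 3  [b₀.off * 2 - 5]
19. n9.pre = 9  [b₀.off + b₁.off - 1]
20. n6.mk = 21  [len(C.mk) + 19]
21. n6.wid = "qru"  ["q" ++ B.idx]
22. n12.idx = "pqru"  ["p" ++ B₀.wid]
23. n14.pre = true  [terminal]
24. n15.pre = false  [terminal]
25. n16.mk = 28  [terminal]
26. n13.idx = false  [d.mk > 28]
27. n13.hot = "pp"  ["pp"]
28. n12.mk = 28  [len(B.idx) + 24]
29. n12.wid = "zn"  ["zn"]
30. n1.mk = "mzn"  ["m" ++ B₁.wid]
31. n1.idx = -5  [(if S.ok then B₁.mk else B₀.mk) - 33]
32. n1.env = 5  [len(B₁.wid) + 3]
33. n1.pre = -2  [S.idx + S.depth - 36]
34. n0.depth = 20  [C.idx + 25]
35. n0.ok = true  [C.env > 4]
36. n0.pre = "mznk"  [C.mk ++ "k"]
37. n0.idx = 16  [C.idx + 21]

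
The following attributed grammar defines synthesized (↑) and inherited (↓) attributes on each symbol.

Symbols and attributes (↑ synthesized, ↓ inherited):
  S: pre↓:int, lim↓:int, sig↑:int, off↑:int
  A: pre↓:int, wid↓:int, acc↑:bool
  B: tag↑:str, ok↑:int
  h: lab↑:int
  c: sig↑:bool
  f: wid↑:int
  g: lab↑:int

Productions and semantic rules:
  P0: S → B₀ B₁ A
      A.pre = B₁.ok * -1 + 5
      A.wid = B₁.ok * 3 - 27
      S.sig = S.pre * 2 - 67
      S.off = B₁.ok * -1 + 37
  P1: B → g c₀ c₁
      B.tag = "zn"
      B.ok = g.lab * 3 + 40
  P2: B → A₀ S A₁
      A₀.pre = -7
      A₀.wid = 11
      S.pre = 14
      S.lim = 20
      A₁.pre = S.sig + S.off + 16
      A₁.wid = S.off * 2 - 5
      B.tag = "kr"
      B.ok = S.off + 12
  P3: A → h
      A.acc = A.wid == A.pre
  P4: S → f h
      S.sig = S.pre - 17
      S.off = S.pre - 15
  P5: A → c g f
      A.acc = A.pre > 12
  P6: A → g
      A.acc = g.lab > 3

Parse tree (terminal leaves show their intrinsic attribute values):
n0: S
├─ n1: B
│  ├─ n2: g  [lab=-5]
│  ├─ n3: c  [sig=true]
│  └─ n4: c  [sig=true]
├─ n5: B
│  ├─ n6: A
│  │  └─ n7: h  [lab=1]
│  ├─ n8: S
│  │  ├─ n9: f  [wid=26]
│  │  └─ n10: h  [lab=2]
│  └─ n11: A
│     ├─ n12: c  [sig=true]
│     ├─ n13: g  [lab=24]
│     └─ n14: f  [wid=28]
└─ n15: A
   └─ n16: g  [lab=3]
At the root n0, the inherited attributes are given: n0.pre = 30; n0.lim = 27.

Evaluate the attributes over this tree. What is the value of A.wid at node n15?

1. n0.pre = 30  [given at root]
2. n0.lim = 27  [given at root]
3. n2.lab = -5  [terminal]
4. n3.sig = true  [terminal]
5. n4.sig = true  [terminal]
6. n1.tag = "zn"  ["zn"]
7. n1.ok = 25  [g.lab * 3 + 40]
8. n6.pre = -7  [-7]
9. n6.wid = 11  [11]
10. n7.lab = 1  [terminal]
11. n6.acc = false  [A.wid == A.pre]
12. n8.pre = 14  [14]
13. n8.lim = 20  [20]
14. n9.wid = 26  [terminal]
15. n10.lab = 2  [terminal]
16. n8.sig = -3  [S.pre - 17]
17. n8.off = -1  [S.pre - 15]
18. n11.pre = 12  [S.sig + S.off + 16]
19. n11.wid = -7  [S.off * 2 - 5]
20. n12.sig = true  [terminal]
21. n13.lab = 24  [terminal]
22. n14.wid = 28  [terminal]
23. n11.acc = false  [A.pre > 12]
24. n5.tag = "kr"  ["kr"]
25. n5.ok = 11  [S.off + 12]
26. n15.pre = -6  [B₁.ok * -1 + 5]
27. n15.wid = 6  [B₁.ok * 3 - 27]
28. n16.lab = 3  [terminal]
29. n15.acc = false  [g.lab > 3]
30. n0.sig = -7  [S.pre * 2 - 67]
31. n0.off = 26  [B₁.ok * -1 + 37]

6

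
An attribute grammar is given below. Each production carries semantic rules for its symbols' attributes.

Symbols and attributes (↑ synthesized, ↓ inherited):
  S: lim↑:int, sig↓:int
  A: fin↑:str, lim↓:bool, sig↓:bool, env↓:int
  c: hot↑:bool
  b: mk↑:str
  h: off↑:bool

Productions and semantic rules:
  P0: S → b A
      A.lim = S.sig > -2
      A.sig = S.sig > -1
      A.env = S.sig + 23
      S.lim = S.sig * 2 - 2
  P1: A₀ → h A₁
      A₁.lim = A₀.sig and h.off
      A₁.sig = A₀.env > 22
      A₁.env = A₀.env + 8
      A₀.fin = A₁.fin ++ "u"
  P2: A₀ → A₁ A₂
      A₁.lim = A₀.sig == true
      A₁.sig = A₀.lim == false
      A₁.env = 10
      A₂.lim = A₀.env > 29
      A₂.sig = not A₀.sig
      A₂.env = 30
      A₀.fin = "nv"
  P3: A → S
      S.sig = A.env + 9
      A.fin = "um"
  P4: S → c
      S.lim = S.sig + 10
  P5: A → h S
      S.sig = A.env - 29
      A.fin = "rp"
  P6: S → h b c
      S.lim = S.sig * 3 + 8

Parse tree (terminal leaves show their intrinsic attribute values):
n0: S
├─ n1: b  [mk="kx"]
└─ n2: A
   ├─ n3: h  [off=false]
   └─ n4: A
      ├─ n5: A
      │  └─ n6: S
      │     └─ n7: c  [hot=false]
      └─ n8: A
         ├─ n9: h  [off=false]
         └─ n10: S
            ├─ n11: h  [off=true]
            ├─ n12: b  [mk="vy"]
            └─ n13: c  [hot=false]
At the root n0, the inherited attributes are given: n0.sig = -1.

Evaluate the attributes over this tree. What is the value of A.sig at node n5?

true

1. n0.sig = -1  [given at root]
2. n1.mk = "kx"  [terminal]
3. n2.lim = true  [S.sig > -2]
4. n2.sig = false  [S.sig > -1]
5. n2.env = 22  [S.sig + 23]
6. n3.off = false  [terminal]
7. n4.lim = false  [A₀.sig and h.off]
8. n4.sig = false  [A₀.env > 22]
9. n4.env = 30  [A₀.env + 8]
10. n5.lim = false  [A₀.sig == true]
11. n5.sig = true  [A₀.lim == false]
12. n5.env = 10  [10]
13. n6.sig = 19  [A.env + 9]
14. n7.hot = false  [terminal]
15. n6.lim = 29  [S.sig + 10]
16. n5.fin = "um"  ["um"]
17. n8.lim = true  [A₀.env > 29]
18. n8.sig = true  [not A₀.sig]
19. n8.env = 30  [30]
20. n9.off = false  [terminal]
21. n10.sig = 1  [A.env - 29]
22. n11.off = true  [terminal]
23. n12.mk = "vy"  [terminal]
24. n13.hot = false  [terminal]
25. n10.lim = 11  [S.sig * 3 + 8]
26. n8.fin = "rp"  ["rp"]
27. n4.fin = "nv"  ["nv"]
28. n2.fin = "nvu"  [A₁.fin ++ "u"]
29. n0.lim = -4  [S.sig * 2 - 2]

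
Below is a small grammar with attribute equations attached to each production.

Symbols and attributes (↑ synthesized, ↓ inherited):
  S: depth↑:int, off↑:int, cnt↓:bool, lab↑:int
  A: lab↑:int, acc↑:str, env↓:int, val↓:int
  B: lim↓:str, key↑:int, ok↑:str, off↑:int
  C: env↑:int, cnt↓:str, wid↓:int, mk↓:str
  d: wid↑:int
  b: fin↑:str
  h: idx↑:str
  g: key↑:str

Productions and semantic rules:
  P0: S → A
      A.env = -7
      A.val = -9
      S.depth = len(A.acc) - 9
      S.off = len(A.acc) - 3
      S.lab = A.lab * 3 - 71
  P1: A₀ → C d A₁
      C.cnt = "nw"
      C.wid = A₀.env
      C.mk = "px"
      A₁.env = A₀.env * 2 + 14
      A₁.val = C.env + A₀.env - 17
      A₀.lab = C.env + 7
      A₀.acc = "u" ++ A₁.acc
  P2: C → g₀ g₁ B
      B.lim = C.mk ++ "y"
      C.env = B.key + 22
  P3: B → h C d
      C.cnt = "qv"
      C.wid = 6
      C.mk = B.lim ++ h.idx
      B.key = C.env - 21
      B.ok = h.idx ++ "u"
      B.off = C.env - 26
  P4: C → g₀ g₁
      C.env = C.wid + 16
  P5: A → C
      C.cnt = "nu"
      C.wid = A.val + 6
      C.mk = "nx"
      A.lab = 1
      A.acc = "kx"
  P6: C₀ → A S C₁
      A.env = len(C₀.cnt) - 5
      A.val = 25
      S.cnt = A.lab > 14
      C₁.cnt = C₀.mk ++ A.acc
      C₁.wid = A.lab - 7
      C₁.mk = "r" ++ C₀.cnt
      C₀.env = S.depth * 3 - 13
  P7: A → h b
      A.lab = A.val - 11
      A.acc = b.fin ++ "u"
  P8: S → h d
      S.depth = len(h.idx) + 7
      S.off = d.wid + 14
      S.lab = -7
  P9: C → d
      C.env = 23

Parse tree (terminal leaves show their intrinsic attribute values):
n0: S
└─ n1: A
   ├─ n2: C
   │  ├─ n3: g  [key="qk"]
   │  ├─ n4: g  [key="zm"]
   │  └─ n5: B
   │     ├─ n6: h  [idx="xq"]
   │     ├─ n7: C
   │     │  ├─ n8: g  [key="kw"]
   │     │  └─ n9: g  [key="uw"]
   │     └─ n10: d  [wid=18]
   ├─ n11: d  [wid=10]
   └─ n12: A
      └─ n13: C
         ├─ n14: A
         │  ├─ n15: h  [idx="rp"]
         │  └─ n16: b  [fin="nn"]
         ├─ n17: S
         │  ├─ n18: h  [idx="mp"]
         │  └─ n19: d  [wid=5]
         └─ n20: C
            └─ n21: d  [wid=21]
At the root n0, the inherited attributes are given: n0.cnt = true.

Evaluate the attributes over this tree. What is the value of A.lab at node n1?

30

1. n0.cnt = true  [given at root]
2. n1.env = -7  [-7]
3. n1.val = -9  [-9]
4. n2.cnt = "nw"  ["nw"]
5. n2.wid = -7  [A₀.env]
6. n2.mk = "px"  ["px"]
7. n3.key = "qk"  [terminal]
8. n4.key = "zm"  [terminal]
9. n5.lim = "pxy"  [C.mk ++ "y"]
10. n6.idx = "xq"  [terminal]
11. n7.cnt = "qv"  ["qv"]
12. n7.wid = 6  [6]
13. n7.mk = "pxyxq"  [B.lim ++ h.idx]
14. n8.key = "kw"  [terminal]
15. n9.key = "uw"  [terminal]
16. n7.env = 22  [C.wid + 16]
17. n10.wid = 18  [terminal]
18. n5.key = 1  [C.env - 21]
19. n5.ok = "xqu"  [h.idx ++ "u"]
20. n5.off = -4  [C.env - 26]
21. n2.env = 23  [B.key + 22]
22. n11.wid = 10  [terminal]
23. n12.env = 0  [A₀.env * 2 + 14]
24. n12.val = -1  [C.env + A₀.env - 17]
25. n13.cnt = "nu"  ["nu"]
26. n13.wid = 5  [A.val + 6]
27. n13.mk = "nx"  ["nx"]
28. n14.env = -3  [len(C₀.cnt) - 5]
29. n14.val = 25  [25]
30. n15.idx = "rp"  [terminal]
31. n16.fin = "nn"  [terminal]
32. n14.lab = 14  [A.val - 11]
33. n14.acc = "nnu"  [b.fin ++ "u"]
34. n17.cnt = false  [A.lab > 14]
35. n18.idx = "mp"  [terminal]
36. n19.wid = 5  [terminal]
37. n17.depth = 9  [len(h.idx) + 7]
38. n17.off = 19  [d.wid + 14]
39. n17.lab = -7  [-7]
40. n20.cnt = "nxnnu"  [C₀.mk ++ A.acc]
41. n20.wid = 7  [A.lab - 7]
42. n20.mk = "rnu"  ["r" ++ C₀.cnt]
43. n21.wid = 21  [terminal]
44. n20.env = 23  [23]
45. n13.env = 14  [S.depth * 3 - 13]
46. n12.lab = 1  [1]
47. n12.acc = "kx"  ["kx"]
48. n1.lab = 30  [C.env + 7]
49. n1.acc = "ukx"  ["u" ++ A₁.acc]
50. n0.depth = -6  [len(A.acc) - 9]
51. n0.off = 0  [len(A.acc) - 3]
52. n0.lab = 19  [A.lab * 3 - 71]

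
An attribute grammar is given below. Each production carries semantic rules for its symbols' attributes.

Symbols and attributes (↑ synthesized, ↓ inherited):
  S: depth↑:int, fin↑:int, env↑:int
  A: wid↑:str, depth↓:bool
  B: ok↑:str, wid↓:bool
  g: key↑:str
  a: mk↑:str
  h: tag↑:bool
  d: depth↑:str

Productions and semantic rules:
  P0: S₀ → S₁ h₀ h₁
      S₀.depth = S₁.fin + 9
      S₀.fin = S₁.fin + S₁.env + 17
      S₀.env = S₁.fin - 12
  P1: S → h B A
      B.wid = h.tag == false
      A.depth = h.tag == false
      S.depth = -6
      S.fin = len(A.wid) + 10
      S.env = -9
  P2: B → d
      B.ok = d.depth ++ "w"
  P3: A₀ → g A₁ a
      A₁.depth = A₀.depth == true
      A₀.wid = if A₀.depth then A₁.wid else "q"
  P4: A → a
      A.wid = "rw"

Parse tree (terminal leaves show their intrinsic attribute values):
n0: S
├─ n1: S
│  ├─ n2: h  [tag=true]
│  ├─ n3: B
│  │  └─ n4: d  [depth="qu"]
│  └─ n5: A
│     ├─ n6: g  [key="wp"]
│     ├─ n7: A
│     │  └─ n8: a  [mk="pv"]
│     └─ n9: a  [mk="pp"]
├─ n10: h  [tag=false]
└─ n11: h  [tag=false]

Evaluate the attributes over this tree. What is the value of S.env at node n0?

1. n2.tag = true  [terminal]
2. n3.wid = false  [h.tag == false]
3. n4.depth = "qu"  [terminal]
4. n3.ok = "quw"  [d.depth ++ "w"]
5. n5.depth = false  [h.tag == false]
6. n6.key = "wp"  [terminal]
7. n7.depth = false  [A₀.depth == true]
8. n8.mk = "pv"  [terminal]
9. n7.wid = "rw"  ["rw"]
10. n9.mk = "pp"  [terminal]
11. n5.wid = "q"  [if A₀.depth then A₁.wid else "q"]
12. n1.depth = -6  [-6]
13. n1.fin = 11  [len(A.wid) + 10]
14. n1.env = -9  [-9]
15. n10.tag = false  [terminal]
16. n11.tag = false  [terminal]
17. n0.depth = 20  [S₁.fin + 9]
18. n0.fin = 19  [S₁.fin + S₁.env + 17]
19. n0.env = -1  [S₁.fin - 12]

-1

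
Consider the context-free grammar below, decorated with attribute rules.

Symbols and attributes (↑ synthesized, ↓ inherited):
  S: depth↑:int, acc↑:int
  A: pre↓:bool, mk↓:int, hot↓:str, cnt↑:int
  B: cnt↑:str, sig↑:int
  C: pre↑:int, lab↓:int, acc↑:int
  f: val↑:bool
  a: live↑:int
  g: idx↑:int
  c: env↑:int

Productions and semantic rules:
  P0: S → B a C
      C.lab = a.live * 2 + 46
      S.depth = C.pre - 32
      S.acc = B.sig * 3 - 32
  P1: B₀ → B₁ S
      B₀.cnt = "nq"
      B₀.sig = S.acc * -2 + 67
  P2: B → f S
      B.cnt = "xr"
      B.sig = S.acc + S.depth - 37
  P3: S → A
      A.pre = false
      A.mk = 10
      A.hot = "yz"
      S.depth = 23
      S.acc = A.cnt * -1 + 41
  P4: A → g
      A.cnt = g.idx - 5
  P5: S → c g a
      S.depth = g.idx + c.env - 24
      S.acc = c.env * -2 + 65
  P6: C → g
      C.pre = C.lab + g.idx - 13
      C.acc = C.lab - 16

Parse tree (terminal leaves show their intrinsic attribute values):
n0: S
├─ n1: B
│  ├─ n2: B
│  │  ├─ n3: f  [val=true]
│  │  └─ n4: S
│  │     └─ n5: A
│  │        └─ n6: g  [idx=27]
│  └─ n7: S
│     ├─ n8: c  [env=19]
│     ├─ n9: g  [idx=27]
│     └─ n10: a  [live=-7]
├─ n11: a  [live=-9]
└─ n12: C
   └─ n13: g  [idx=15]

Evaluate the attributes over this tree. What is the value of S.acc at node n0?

1. n3.val = true  [terminal]
2. n5.pre = false  [false]
3. n5.mk = 10  [10]
4. n5.hot = "yz"  ["yz"]
5. n6.idx = 27  [terminal]
6. n5.cnt = 22  [g.idx - 5]
7. n4.depth = 23  [23]
8. n4.acc = 19  [A.cnt * -1 + 41]
9. n2.cnt = "xr"  ["xr"]
10. n2.sig = 5  [S.acc + S.depth - 37]
11. n8.env = 19  [terminal]
12. n9.idx = 27  [terminal]
13. n10.live = -7  [terminal]
14. n7.depth = 22  [g.idx + c.env - 24]
15. n7.acc = 27  [c.env * -2 + 65]
16. n1.cnt = "nq"  ["nq"]
17. n1.sig = 13  [S.acc * -2 + 67]
18. n11.live = -9  [terminal]
19. n12.lab = 28  [a.live * 2 + 46]
20. n13.idx = 15  [terminal]
21. n12.pre = 30  [C.lab + g.idx - 13]
22. n12.acc = 12  [C.lab - 16]
23. n0.depth = -2  [C.pre - 32]
24. n0.acc = 7  [B.sig * 3 - 32]

7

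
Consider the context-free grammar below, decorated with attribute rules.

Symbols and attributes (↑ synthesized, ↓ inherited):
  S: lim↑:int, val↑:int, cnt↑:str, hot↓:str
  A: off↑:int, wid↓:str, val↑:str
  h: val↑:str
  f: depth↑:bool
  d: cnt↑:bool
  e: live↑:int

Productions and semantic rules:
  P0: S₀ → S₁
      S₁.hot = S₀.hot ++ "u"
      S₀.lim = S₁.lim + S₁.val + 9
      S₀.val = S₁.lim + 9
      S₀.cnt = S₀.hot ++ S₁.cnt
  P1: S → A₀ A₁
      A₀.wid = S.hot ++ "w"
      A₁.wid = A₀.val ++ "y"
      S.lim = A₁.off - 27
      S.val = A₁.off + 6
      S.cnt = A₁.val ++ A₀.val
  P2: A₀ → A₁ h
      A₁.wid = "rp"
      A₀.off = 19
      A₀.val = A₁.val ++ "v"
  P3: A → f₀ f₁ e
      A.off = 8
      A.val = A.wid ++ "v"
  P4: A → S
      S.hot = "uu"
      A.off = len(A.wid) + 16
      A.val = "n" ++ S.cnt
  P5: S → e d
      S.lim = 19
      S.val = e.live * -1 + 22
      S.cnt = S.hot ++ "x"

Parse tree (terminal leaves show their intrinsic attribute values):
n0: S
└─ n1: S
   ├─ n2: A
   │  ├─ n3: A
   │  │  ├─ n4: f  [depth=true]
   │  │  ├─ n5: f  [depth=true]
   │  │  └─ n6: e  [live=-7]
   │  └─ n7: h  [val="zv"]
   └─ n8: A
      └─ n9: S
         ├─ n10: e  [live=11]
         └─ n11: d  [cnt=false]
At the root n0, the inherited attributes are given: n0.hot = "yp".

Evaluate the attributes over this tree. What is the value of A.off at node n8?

21

1. n0.hot = "yp"  [given at root]
2. n1.hot = "ypu"  [S₀.hot ++ "u"]
3. n2.wid = "ypuw"  [S.hot ++ "w"]
4. n3.wid = "rp"  ["rp"]
5. n4.depth = true  [terminal]
6. n5.depth = true  [terminal]
7. n6.live = -7  [terminal]
8. n3.off = 8  [8]
9. n3.val = "rpv"  [A.wid ++ "v"]
10. n7.val = "zv"  [terminal]
11. n2.off = 19  [19]
12. n2.val = "rpvv"  [A₁.val ++ "v"]
13. n8.wid = "rpvvy"  [A₀.val ++ "y"]
14. n9.hot = "uu"  ["uu"]
15. n10.live = 11  [terminal]
16. n11.cnt = false  [terminal]
17. n9.lim = 19  [19]
18. n9.val = 11  [e.live * -1 + 22]
19. n9.cnt = "uux"  [S.hot ++ "x"]
20. n8.off = 21  [len(A.wid) + 16]
21. n8.val = "nuux"  ["n" ++ S.cnt]
22. n1.lim = -6  [A₁.off - 27]
23. n1.val = 27  [A₁.off + 6]
24. n1.cnt = "nuuxrpvv"  [A₁.val ++ A₀.val]
25. n0.lim = 30  [S₁.lim + S₁.val + 9]
26. n0.val = 3  [S₁.lim + 9]
27. n0.cnt = "ypnuuxrpvv"  [S₀.hot ++ S₁.cnt]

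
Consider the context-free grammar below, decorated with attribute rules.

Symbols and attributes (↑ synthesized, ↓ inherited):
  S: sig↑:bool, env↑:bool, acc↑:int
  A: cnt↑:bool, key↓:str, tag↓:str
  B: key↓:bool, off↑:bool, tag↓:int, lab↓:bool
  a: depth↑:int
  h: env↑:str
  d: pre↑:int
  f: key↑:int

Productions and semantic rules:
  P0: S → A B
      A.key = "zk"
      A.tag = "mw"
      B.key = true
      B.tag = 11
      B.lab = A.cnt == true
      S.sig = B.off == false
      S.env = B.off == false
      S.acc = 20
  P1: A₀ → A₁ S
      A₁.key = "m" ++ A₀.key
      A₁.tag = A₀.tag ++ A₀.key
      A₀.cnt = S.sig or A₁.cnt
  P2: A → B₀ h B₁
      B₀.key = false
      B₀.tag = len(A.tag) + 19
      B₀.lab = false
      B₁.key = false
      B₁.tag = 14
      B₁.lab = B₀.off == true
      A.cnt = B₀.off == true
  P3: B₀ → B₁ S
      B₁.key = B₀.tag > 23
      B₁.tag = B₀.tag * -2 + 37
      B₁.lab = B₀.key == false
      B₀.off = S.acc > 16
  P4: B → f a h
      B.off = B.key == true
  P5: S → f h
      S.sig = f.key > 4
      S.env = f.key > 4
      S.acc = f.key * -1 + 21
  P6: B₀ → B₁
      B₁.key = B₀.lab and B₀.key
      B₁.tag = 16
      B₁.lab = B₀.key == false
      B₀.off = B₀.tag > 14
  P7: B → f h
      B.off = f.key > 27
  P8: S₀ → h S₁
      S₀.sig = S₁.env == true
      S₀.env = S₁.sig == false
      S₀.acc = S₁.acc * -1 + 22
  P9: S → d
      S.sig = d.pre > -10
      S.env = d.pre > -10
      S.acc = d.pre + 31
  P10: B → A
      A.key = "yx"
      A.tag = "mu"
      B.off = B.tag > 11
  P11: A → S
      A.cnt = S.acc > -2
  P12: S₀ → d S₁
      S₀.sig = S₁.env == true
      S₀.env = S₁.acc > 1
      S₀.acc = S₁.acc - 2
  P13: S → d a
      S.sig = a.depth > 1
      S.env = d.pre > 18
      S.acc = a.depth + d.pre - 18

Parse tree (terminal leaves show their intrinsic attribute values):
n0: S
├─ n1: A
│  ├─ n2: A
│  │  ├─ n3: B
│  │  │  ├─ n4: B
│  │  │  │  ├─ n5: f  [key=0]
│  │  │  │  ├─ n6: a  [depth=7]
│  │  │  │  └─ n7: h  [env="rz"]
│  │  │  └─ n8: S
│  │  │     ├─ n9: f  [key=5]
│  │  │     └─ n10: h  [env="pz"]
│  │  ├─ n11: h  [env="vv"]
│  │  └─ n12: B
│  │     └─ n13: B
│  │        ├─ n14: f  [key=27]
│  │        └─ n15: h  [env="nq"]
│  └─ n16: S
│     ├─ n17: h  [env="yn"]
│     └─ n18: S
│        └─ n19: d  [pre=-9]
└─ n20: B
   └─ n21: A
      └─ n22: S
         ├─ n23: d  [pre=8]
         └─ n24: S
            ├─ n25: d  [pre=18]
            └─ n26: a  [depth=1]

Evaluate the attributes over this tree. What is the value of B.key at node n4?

1. n1.key = "zk"  ["zk"]
2. n1.tag = "mw"  ["mw"]
3. n2.key = "mzk"  ["m" ++ A₀.key]
4. n2.tag = "mwzk"  [A₀.tag ++ A₀.key]
5. n3.key = false  [false]
6. n3.tag = 23  [len(A.tag) + 19]
7. n3.lab = false  [false]
8. n4.key = false  [B₀.tag > 23]
9. n4.tag = -9  [B₀.tag * -2 + 37]
10. n4.lab = true  [B₀.key == false]
11. n5.key = 0  [terminal]
12. n6.depth = 7  [terminal]
13. n7.env = "rz"  [terminal]
14. n4.off = false  [B.key == true]
15. n9.key = 5  [terminal]
16. n10.env = "pz"  [terminal]
17. n8.sig = true  [f.key > 4]
18. n8.env = true  [f.key > 4]
19. n8.acc = 16  [f.key * -1 + 21]
20. n3.off = false  [S.acc > 16]
21. n11.env = "vv"  [terminal]
22. n12.key = false  [false]
23. n12.tag = 14  [14]
24. n12.lab = false  [B₀.off == true]
25. n13.key = false  [B₀.lab and B₀.key]
26. n13.tag = 16  [16]
27. n13.lab = true  [B₀.key == false]
28. n14.key = 27  [terminal]
29. n15.env = "nq"  [terminal]
30. n13.off = false  [f.key > 27]
31. n12.off = false  [B₀.tag > 14]
32. n2.cnt = false  [B₀.off == true]
33. n17.env = "yn"  [terminal]
34. n19.pre = -9  [terminal]
35. n18.sig = true  [d.pre > -10]
36. n18.env = true  [d.pre > -10]
37. n18.acc = 22  [d.pre + 31]
38. n16.sig = true  [S₁.env == true]
39. n16.env = false  [S₁.sig == false]
40. n16.acc = 0  [S₁.acc * -1 + 22]
41. n1.cnt = true  [S.sig or A₁.cnt]
42. n20.key = true  [true]
43. n20.tag = 11  [11]
44. n20.lab = true  [A.cnt == true]
45. n21.key = "yx"  ["yx"]
46. n21.tag = "mu"  ["mu"]
47. n23.pre = 8  [terminal]
48. n25.pre = 18  [terminal]
49. n26.depth = 1  [terminal]
50. n24.sig = false  [a.depth > 1]
51. n24.env = false  [d.pre > 18]
52. n24.acc = 1  [a.depth + d.pre - 18]
53. n22.sig = false  [S₁.env == true]
54. n22.env = false  [S₁.acc > 1]
55. n22.acc = -1  [S₁.acc - 2]
56. n21.cnt = true  [S.acc > -2]
57. n20.off = false  [B.tag > 11]
58. n0.sig = true  [B.off == false]
59. n0.env = true  [B.off == false]
60. n0.acc = 20  [20]

false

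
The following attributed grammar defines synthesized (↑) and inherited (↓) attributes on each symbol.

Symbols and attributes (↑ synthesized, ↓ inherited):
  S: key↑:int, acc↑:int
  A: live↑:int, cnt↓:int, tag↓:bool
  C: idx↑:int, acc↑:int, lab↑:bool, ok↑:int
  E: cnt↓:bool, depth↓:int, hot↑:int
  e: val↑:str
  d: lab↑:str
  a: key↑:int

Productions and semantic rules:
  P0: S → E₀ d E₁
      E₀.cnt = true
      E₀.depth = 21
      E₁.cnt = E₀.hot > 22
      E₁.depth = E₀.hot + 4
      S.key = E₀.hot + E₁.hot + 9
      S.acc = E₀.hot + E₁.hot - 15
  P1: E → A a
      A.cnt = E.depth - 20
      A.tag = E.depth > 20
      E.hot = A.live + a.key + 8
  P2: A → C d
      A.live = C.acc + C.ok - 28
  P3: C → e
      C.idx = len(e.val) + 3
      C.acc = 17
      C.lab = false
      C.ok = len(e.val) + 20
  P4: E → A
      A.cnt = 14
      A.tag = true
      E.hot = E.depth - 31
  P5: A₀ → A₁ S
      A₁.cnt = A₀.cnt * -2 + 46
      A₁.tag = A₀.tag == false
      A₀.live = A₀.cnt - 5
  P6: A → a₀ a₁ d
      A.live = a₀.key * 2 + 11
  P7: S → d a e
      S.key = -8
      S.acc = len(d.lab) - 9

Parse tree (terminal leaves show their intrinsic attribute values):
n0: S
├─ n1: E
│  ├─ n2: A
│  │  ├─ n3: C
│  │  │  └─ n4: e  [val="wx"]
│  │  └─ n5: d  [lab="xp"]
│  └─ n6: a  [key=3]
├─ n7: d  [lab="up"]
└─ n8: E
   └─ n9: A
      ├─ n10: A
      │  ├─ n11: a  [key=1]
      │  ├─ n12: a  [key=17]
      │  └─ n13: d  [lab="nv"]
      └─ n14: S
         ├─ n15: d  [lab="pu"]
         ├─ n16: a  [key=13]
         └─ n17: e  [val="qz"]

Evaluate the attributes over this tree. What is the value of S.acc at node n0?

1. n1.cnt = true  [true]
2. n1.depth = 21  [21]
3. n2.cnt = 1  [E.depth - 20]
4. n2.tag = true  [E.depth > 20]
5. n4.val = "wx"  [terminal]
6. n3.idx = 5  [len(e.val) + 3]
7. n3.acc = 17  [17]
8. n3.lab = false  [false]
9. n3.ok = 22  [len(e.val) + 20]
10. n5.lab = "xp"  [terminal]
11. n2.live = 11  [C.acc + C.ok - 28]
12. n6.key = 3  [terminal]
13. n1.hot = 22  [A.live + a.key + 8]
14. n7.lab = "up"  [terminal]
15. n8.cnt = false  [E₀.hot > 22]
16. n8.depth = 26  [E₀.hot + 4]
17. n9.cnt = 14  [14]
18. n9.tag = true  [true]
19. n10.cnt = 18  [A₀.cnt * -2 + 46]
20. n10.tag = false  [A₀.tag == false]
21. n11.key = 1  [terminal]
22. n12.key = 17  [terminal]
23. n13.lab = "nv"  [terminal]
24. n10.live = 13  [a₀.key * 2 + 11]
25. n15.lab = "pu"  [terminal]
26. n16.key = 13  [terminal]
27. n17.val = "qz"  [terminal]
28. n14.key = -8  [-8]
29. n14.acc = -7  [len(d.lab) - 9]
30. n9.live = 9  [A₀.cnt - 5]
31. n8.hot = -5  [E.depth - 31]
32. n0.key = 26  [E₀.hot + E₁.hot + 9]
33. n0.acc = 2  [E₀.hot + E₁.hot - 15]

2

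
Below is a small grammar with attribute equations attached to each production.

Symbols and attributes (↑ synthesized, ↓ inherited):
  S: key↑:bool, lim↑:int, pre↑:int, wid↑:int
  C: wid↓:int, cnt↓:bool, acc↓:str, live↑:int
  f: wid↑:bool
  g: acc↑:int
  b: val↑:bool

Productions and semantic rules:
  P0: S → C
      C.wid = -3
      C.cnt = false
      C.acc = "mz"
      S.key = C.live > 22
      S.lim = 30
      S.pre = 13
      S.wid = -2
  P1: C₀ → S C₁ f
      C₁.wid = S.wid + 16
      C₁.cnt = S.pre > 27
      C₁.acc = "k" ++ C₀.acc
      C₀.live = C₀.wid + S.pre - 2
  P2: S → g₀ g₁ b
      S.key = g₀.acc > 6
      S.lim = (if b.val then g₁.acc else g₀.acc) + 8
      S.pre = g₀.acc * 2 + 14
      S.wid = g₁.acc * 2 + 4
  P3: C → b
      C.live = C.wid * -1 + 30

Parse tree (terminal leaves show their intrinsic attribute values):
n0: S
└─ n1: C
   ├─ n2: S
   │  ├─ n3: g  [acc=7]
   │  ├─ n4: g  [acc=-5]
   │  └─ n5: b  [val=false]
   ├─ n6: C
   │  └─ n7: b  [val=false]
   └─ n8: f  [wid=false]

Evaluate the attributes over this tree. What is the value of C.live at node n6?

1. n1.wid = -3  [-3]
2. n1.cnt = false  [false]
3. n1.acc = "mz"  ["mz"]
4. n3.acc = 7  [terminal]
5. n4.acc = -5  [terminal]
6. n5.val = false  [terminal]
7. n2.key = true  [g₀.acc > 6]
8. n2.lim = 15  [(if b.val then g₁.acc else g₀.acc) + 8]
9. n2.pre = 28  [g₀.acc * 2 + 14]
10. n2.wid = -6  [g₁.acc * 2 + 4]
11. n6.wid = 10  [S.wid + 16]
12. n6.cnt = true  [S.pre > 27]
13. n6.acc = "kmz"  ["k" ++ C₀.acc]
14. n7.val = false  [terminal]
15. n6.live = 20  [C.wid * -1 + 30]
16. n8.wid = false  [terminal]
17. n1.live = 23  [C₀.wid + S.pre - 2]
18. n0.key = true  [C.live > 22]
19. n0.lim = 30  [30]
20. n0.pre = 13  [13]
21. n0.wid = -2  [-2]

20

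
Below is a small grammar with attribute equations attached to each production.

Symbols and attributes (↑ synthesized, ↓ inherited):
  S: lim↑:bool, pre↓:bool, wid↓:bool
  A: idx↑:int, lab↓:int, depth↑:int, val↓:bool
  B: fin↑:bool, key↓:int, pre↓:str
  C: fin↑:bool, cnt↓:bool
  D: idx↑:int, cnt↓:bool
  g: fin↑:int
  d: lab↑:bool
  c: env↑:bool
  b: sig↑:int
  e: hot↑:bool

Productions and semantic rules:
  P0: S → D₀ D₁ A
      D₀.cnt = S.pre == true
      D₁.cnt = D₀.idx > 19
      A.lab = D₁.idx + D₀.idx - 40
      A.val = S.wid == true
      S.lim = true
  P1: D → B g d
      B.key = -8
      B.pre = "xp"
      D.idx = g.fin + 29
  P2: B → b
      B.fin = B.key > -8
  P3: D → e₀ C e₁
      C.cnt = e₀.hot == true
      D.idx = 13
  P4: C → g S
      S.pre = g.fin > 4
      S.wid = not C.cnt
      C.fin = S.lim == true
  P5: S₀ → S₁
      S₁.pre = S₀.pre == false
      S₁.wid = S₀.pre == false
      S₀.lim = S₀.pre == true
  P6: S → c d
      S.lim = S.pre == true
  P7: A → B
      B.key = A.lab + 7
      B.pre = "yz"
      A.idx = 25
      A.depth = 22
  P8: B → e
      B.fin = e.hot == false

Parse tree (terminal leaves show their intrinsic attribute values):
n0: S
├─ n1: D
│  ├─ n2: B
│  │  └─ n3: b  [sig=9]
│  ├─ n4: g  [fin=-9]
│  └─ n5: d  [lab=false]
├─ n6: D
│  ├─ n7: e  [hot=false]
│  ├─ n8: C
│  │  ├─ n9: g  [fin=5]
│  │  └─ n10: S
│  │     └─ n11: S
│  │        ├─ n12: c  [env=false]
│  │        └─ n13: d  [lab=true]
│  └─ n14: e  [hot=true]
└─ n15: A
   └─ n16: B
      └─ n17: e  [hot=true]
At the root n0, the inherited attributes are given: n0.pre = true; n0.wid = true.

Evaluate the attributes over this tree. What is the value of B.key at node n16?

0

1. n0.pre = true  [given at root]
2. n0.wid = true  [given at root]
3. n1.cnt = true  [S.pre == true]
4. n2.key = -8  [-8]
5. n2.pre = "xp"  ["xp"]
6. n3.sig = 9  [terminal]
7. n2.fin = false  [B.key > -8]
8. n4.fin = -9  [terminal]
9. n5.lab = false  [terminal]
10. n1.idx = 20  [g.fin + 29]
11. n6.cnt = true  [D₀.idx > 19]
12. n7.hot = false  [terminal]
13. n8.cnt = false  [e₀.hot == true]
14. n9.fin = 5  [terminal]
15. n10.pre = true  [g.fin > 4]
16. n10.wid = true  [not C.cnt]
17. n11.pre = false  [S₀.pre == false]
18. n11.wid = false  [S₀.pre == false]
19. n12.env = false  [terminal]
20. n13.lab = true  [terminal]
21. n11.lim = false  [S.pre == true]
22. n10.lim = true  [S₀.pre == true]
23. n8.fin = true  [S.lim == true]
24. n14.hot = true  [terminal]
25. n6.idx = 13  [13]
26. n15.lab = -7  [D₁.idx + D₀.idx - 40]
27. n15.val = true  [S.wid == true]
28. n16.key = 0  [A.lab + 7]
29. n16.pre = "yz"  ["yz"]
30. n17.hot = true  [terminal]
31. n16.fin = false  [e.hot == false]
32. n15.idx = 25  [25]
33. n15.depth = 22  [22]
34. n0.lim = true  [true]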